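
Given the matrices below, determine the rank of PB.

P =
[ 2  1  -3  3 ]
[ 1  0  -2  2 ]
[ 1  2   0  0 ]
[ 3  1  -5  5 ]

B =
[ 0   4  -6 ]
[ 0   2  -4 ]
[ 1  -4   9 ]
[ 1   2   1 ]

First compute PB:
[[  0,  28, -40],
 [  0,  16, -22],
 [  0,   8, -14],
 [  0,  44, -62]]
Now row reduce the product.
R2 ← R2 − (4/7)·R1: [0, 0, 6/7]
R3 ← R3 − (2/7)·R1: [0, 0, -18/7]
R4 ← R4 − (11/7)·R1: [0, 0, 6/7]
R3 ← R3 + (3)·R2: [0, 0, 0]
R4 ← R4 − R2: [0, 0, 0]
2 nonzero rows, so rank(PB) = 2.

2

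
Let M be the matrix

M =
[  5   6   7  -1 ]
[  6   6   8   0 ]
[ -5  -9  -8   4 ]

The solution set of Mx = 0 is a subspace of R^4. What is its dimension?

Row reduce to echelon form.
R2 ← R2 − (6/5)·R1: [0, -6/5, -2/5, 6/5]
R3 ← R3 + R1: [0, -3, -1, 3]
R3 ← R3 − (5/2)·R2: [0, 0, 0, 0]
2 nonzero rows, so rank(M) = 2.
M has 4 columns; by rank–nullity, nullity = 4 − 2 = 2.

2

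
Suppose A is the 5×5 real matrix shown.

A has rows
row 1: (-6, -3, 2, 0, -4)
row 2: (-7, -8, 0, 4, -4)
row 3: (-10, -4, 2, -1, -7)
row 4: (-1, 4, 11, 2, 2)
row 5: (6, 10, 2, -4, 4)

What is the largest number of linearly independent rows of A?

4

Row reduce to echelon form.
R2 ← R2 − (7/6)·R1: [0, -9/2, -7/3, 4, 2/3]
R3 ← R3 − (5/3)·R1: [0, 1, -4/3, -1, -1/3]
R4 ← R4 − (1/6)·R1: [0, 9/2, 32/3, 2, 8/3]
R5 ← R5 + R1: [0, 7, 4, -4, 0]
R3 ← R3 + (2/9)·R2: [0, 0, -50/27, -1/9, -5/27]
R4 ← R4 + R2: [0, 0, 25/3, 6, 10/3]
R5 ← R5 + (14/9)·R2: [0, 0, 10/27, 20/9, 28/27]
R4 ← R4 + (9/2)·R3: [0, 0, 0, 11/2, 5/2]
R5 ← R5 + (1/5)·R3: [0, 0, 0, 11/5, 1]
R5 ← R5 − (2/5)·R4: [0, 0, 0, 0, 0]
Echelon form has 4 nonzero rows, so rank(A) = 4.
The rank gives the maximum number of linearly independent rows: 4.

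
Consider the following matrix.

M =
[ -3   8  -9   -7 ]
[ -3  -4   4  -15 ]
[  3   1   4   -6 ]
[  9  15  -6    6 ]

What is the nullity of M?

0

Row reduce to echelon form.
R2 ← R2 − R1: [0, -12, 13, -8]
R3 ← R3 + R1: [0, 9, -5, -13]
R4 ← R4 + (3)·R1: [0, 39, -33, -15]
R3 ← R3 + (3/4)·R2: [0, 0, 19/4, -19]
R4 ← R4 + (13/4)·R2: [0, 0, 37/4, -41]
R4 ← R4 − (37/19)·R3: [0, 0, 0, -4]
4 nonzero rows, so rank(M) = 4.
M has 4 columns; by rank–nullity, nullity = 4 − 4 = 0.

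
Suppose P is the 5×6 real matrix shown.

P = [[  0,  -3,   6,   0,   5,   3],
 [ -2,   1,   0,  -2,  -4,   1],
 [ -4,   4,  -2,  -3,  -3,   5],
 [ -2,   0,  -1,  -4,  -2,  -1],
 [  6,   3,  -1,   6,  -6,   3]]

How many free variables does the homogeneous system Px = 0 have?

Row reduce to echelon form.
Swap R1 ↔ R2
R3 ← R3 − (2)·R1: [0, 2, -2, 1, 5, 3]
R4 ← R4 − R1: [0, -1, -1, -2, 2, -2]
R5 ← R5 + (3)·R1: [0, 6, -1, 0, -18, 6]
R3 ← R3 + (2/3)·R2: [0, 0, 2, 1, 25/3, 5]
R4 ← R4 − (1/3)·R2: [0, 0, -3, -2, 1/3, -3]
R5 ← R5 + (2)·R2: [0, 0, 11, 0, -8, 12]
R4 ← R4 + (3/2)·R3: [0, 0, 0, -1/2, 77/6, 9/2]
R5 ← R5 − (11/2)·R3: [0, 0, 0, -11/2, -323/6, -31/2]
R5 ← R5 − (11)·R4: [0, 0, 0, 0, -195, -65]
5 nonzero rows, so rank(P) = 5.
P has 6 columns; by rank–nullity, nullity = 6 − 5 = 1.

1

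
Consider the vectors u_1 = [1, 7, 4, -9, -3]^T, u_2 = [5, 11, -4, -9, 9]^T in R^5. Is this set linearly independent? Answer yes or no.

Form the matrix with these vectors as rows and row reduce.
R2 ← R2 − (5)·R1: [0, -24, -24, 36, 24]
2 nonzero rows, so the 2 vectors span a space of dimension 2.
Since 2 = 2, the vectors are linearly independent.

yes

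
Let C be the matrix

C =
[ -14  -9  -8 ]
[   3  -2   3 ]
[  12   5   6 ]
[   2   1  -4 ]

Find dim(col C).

3

Row reduce to echelon form.
R2 ← R2 + (3/14)·R1: [0, -55/14, 9/7]
R3 ← R3 + (6/7)·R1: [0, -19/7, -6/7]
R4 ← R4 + (1/7)·R1: [0, -2/7, -36/7]
R3 ← R3 − (38/55)·R2: [0, 0, -96/55]
R4 ← R4 − (4/55)·R2: [0, 0, -288/55]
R4 ← R4 − (3)·R3: [0, 0, 0]
Echelon form has 3 nonzero rows, so rank(C) = 3.
The column space has dimension equal to the rank: 3.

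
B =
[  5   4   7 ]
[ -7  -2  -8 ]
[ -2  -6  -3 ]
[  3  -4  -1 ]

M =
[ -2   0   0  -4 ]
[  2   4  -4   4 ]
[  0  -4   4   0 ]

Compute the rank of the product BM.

First compute BM:
[[ -2, -12,  12,  -4],
 [ 10,  24, -24,  20],
 [ -8, -12,  12, -16],
 [-14, -12,  12, -28]]
Now row reduce the product.
R2 ← R2 + (5)·R1: [0, -36, 36, 0]
R3 ← R3 − (4)·R1: [0, 36, -36, 0]
R4 ← R4 − (7)·R1: [0, 72, -72, 0]
R3 ← R3 + R2: [0, 0, 0, 0]
R4 ← R4 + (2)·R2: [0, 0, 0, 0]
2 nonzero rows, so rank(BM) = 2.

2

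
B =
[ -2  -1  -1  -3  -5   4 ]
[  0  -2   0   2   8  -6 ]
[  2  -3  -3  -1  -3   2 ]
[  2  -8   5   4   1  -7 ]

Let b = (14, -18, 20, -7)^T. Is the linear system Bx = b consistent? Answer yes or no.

yes

Row reduce the augmented matrix [B | b].
R3 ← R3 + R1: [0, -4, -4, -4, -8, 6, 34]
R4 ← R4 + R1: [0, -9, 4, 1, -4, -3, 7]
R3 ← R3 − (2)·R2: [0, 0, -4, -8, -24, 18, 70]
R4 ← R4 − (9/2)·R2: [0, 0, 4, -8, -40, 24, 88]
R4 ← R4 + R3: [0, 0, 0, -16, -64, 42, 158]
The echelon form has 4 nonzero rows, and every pivot lies in the first 6 columns, so rank(B) = rank([B|b]) = 4.
The system is consistent.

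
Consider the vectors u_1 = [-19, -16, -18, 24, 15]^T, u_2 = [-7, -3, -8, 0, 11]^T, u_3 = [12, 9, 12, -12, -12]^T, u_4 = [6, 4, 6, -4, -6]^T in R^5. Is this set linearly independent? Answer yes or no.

no

Form the matrix with these vectors as rows and row reduce.
R2 ← R2 − (7/19)·R1: [0, 55/19, -26/19, -168/19, 104/19]
R3 ← R3 + (12/19)·R1: [0, -21/19, 12/19, 60/19, -48/19]
R4 ← R4 + (6/19)·R1: [0, -20/19, 6/19, 68/19, -24/19]
R3 ← R3 + (21/55)·R2: [0, 0, 6/55, -12/55, -24/55]
R4 ← R4 + (4/11)·R2: [0, 0, -2/11, 4/11, 8/11]
R4 ← R4 + (5/3)·R3: [0, 0, 0, 0, 0]
3 nonzero rows, so the 4 vectors span a space of dimension 3.
Since 3 < 4, the vectors are linearly dependent.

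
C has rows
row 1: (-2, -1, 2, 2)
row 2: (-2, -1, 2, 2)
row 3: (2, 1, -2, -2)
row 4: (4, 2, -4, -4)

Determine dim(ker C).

Row reduce to echelon form.
R2 ← R2 − R1: [0, 0, 0, 0]
R3 ← R3 + R1: [0, 0, 0, 0]
R4 ← R4 + (2)·R1: [0, 0, 0, 0]
1 nonzero row, so rank(C) = 1.
C has 4 columns; by rank–nullity, nullity = 4 − 1 = 3.

3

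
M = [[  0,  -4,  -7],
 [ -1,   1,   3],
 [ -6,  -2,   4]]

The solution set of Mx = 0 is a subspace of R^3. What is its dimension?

Row reduce to echelon form.
Swap R1 ↔ R2
R3 ← R3 − (6)·R1: [0, -8, -14]
R3 ← R3 − (2)·R2: [0, 0, 0]
2 nonzero rows, so rank(M) = 2.
M has 3 columns; by rank–nullity, nullity = 3 − 2 = 1.

1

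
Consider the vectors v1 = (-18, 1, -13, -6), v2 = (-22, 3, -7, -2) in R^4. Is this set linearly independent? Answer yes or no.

yes

Form the matrix with these vectors as rows and row reduce.
R2 ← R2 − (11/9)·R1: [0, 16/9, 80/9, 16/3]
2 nonzero rows, so the 2 vectors span a space of dimension 2.
Since 2 = 2, the vectors are linearly independent.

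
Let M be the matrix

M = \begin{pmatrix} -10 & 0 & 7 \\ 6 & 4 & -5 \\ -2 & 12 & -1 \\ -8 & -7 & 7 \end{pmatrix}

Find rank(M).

2

Row reduce to echelon form.
R2 ← R2 + (3/5)·R1: [0, 4, -4/5]
R3 ← R3 − (1/5)·R1: [0, 12, -12/5]
R4 ← R4 − (4/5)·R1: [0, -7, 7/5]
R3 ← R3 − (3)·R2: [0, 0, 0]
R4 ← R4 + (7/4)·R2: [0, 0, 0]
Echelon form has 2 nonzero rows, so rank(M) = 2.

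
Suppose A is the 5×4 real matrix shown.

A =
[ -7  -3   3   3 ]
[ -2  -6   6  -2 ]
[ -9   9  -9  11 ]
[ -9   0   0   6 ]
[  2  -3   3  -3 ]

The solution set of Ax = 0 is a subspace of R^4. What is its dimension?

2

Row reduce to echelon form.
R2 ← R2 − (2/7)·R1: [0, -36/7, 36/7, -20/7]
R3 ← R3 − (9/7)·R1: [0, 90/7, -90/7, 50/7]
R4 ← R4 − (9/7)·R1: [0, 27/7, -27/7, 15/7]
R5 ← R5 + (2/7)·R1: [0, -27/7, 27/7, -15/7]
R3 ← R3 + (5/2)·R2: [0, 0, 0, 0]
R4 ← R4 + (3/4)·R2: [0, 0, 0, 0]
R5 ← R5 − (3/4)·R2: [0, 0, 0, 0]
2 nonzero rows, so rank(A) = 2.
A has 4 columns; by rank–nullity, nullity = 4 − 2 = 2.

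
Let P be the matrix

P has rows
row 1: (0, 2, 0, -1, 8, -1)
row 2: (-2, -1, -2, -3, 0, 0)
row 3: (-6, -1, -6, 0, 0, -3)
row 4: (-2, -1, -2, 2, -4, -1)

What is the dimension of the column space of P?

3

Row reduce to echelon form.
Swap R1 ↔ R2
R3 ← R3 − (3)·R1: [0, 2, 0, 9, 0, -3]
R4 ← R4 − R1: [0, 0, 0, 5, -4, -1]
R3 ← R3 − R2: [0, 0, 0, 10, -8, -2]
R4 ← R4 − (1/2)·R3: [0, 0, 0, 0, 0, 0]
Echelon form has 3 nonzero rows, so rank(P) = 3.
The column space has dimension equal to the rank: 3.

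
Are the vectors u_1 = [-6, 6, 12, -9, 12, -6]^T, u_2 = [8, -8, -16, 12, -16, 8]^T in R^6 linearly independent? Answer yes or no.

no

Form the matrix with these vectors as rows and row reduce.
R2 ← R2 + (4/3)·R1: [0, 0, 0, 0, 0, 0]
1 nonzero row, so the 2 vectors span a space of dimension 1.
Since 1 < 2, the vectors are linearly dependent.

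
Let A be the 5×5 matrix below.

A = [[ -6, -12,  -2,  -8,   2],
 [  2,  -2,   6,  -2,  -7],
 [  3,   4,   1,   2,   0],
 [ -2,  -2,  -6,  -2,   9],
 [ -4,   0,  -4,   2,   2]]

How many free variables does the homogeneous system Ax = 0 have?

2

Row reduce to echelon form.
R2 ← R2 + (1/3)·R1: [0, -6, 16/3, -14/3, -19/3]
R3 ← R3 + (1/2)·R1: [0, -2, 0, -2, 1]
R4 ← R4 − (1/3)·R1: [0, 2, -16/3, 2/3, 25/3]
R5 ← R5 − (2/3)·R1: [0, 8, -8/3, 22/3, 2/3]
R3 ← R3 − (1/3)·R2: [0, 0, -16/9, -4/9, 28/9]
R4 ← R4 + (1/3)·R2: [0, 0, -32/9, -8/9, 56/9]
R5 ← R5 + (4/3)·R2: [0, 0, 40/9, 10/9, -70/9]
R4 ← R4 − (2)·R3: [0, 0, 0, 0, 0]
R5 ← R5 + (5/2)·R3: [0, 0, 0, 0, 0]
3 nonzero rows, so rank(A) = 3.
A has 5 columns; by rank–nullity, nullity = 5 − 3 = 2.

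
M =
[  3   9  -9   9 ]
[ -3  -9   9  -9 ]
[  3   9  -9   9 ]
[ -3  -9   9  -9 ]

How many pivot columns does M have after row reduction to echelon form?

1

Row reduce to echelon form.
R2 ← R2 + R1: [0, 0, 0, 0]
R3 ← R3 − R1: [0, 0, 0, 0]
R4 ← R4 + R1: [0, 0, 0, 0]
Echelon form has 1 nonzero row, so rank(M) = 1.
Each nonzero row contributes one pivot column: 1 pivot columns.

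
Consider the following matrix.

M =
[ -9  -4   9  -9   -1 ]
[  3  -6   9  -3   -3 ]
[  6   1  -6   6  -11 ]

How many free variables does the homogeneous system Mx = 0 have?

Row reduce to echelon form.
R2 ← R2 + (1/3)·R1: [0, -22/3, 12, -6, -10/3]
R3 ← R3 + (2/3)·R1: [0, -5/3, 0, 0, -35/3]
R3 ← R3 − (5/22)·R2: [0, 0, -30/11, 15/11, -120/11]
3 nonzero rows, so rank(M) = 3.
M has 5 columns; by rank–nullity, nullity = 5 − 3 = 2.

2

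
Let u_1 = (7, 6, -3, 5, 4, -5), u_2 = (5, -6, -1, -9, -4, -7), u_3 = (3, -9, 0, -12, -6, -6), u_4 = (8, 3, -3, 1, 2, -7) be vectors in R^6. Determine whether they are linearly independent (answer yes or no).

Form the matrix with these vectors as rows and row reduce.
R2 ← R2 − (5/7)·R1: [0, -72/7, 8/7, -88/7, -48/7, -24/7]
R3 ← R3 − (3/7)·R1: [0, -81/7, 9/7, -99/7, -54/7, -27/7]
R4 ← R4 − (8/7)·R1: [0, -27/7, 3/7, -33/7, -18/7, -9/7]
R3 ← R3 − (9/8)·R2: [0, 0, 0, 0, 0, 0]
R4 ← R4 − (3/8)·R2: [0, 0, 0, 0, 0, 0]
2 nonzero rows, so the 4 vectors span a space of dimension 2.
Since 2 < 4, the vectors are linearly dependent.

no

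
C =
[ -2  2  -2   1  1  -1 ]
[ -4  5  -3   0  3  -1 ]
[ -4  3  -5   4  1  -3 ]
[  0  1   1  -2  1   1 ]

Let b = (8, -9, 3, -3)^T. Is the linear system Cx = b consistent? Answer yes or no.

Row reduce the augmented matrix [C | b].
R2 ← R2 − (2)·R1: [0, 1, 1, -2, 1, 1, -25]
R3 ← R3 − (2)·R1: [0, -1, -1, 2, -1, -1, -13]
R3 ← R3 + R2: [0, 0, 0, 0, 0, 0, -38]
R4 ← R4 − R2: [0, 0, 0, 0, 0, 0, 22]
R4 ← R4 + (11/19)·R3: [0, 0, 0, 0, 0, 0, 0]
The echelon form has 3 nonzero rows; the last pivot sits in the augmented column, so rank(C) = 2 but rank([C|b]) = 3.
Since the ranks differ, the system is inconsistent.

no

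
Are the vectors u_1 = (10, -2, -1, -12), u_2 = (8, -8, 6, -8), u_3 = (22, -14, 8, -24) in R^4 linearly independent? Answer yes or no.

no

Form the matrix with these vectors as rows and row reduce.
R2 ← R2 − (4/5)·R1: [0, -32/5, 34/5, 8/5]
R3 ← R3 − (11/5)·R1: [0, -48/5, 51/5, 12/5]
R3 ← R3 − (3/2)·R2: [0, 0, 0, 0]
2 nonzero rows, so the 3 vectors span a space of dimension 2.
Since 2 < 3, the vectors are linearly dependent.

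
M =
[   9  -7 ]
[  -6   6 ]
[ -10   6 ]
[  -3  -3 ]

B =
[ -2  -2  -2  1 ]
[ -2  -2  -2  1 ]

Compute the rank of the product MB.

First compute MB:
[[ -4,  -4,  -4,   2],
 [  0,   0,   0,   0],
 [  8,   8,   8,  -4],
 [ 12,  12,  12,  -6]]
Now row reduce the product.
R3 ← R3 + (2)·R1: [0, 0, 0, 0]
R4 ← R4 + (3)·R1: [0, 0, 0, 0]
1 nonzero row, so rank(MB) = 1.

1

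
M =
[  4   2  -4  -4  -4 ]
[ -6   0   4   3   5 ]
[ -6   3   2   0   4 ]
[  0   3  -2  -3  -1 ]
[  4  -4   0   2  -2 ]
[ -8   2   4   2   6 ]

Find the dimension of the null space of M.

Row reduce to echelon form.
R2 ← R2 + (3/2)·R1: [0, 3, -2, -3, -1]
R3 ← R3 + (3/2)·R1: [0, 6, -4, -6, -2]
R5 ← R5 − R1: [0, -6, 4, 6, 2]
R6 ← R6 + (2)·R1: [0, 6, -4, -6, -2]
R3 ← R3 − (2)·R2: [0, 0, 0, 0, 0]
R4 ← R4 − R2: [0, 0, 0, 0, 0]
R5 ← R5 + (2)·R2: [0, 0, 0, 0, 0]
R6 ← R6 − (2)·R2: [0, 0, 0, 0, 0]
2 nonzero rows, so rank(M) = 2.
M has 5 columns; by rank–nullity, nullity = 5 − 2 = 3.

3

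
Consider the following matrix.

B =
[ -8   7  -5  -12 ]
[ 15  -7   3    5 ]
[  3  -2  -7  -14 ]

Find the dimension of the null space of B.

Row reduce to echelon form.
R2 ← R2 + (15/8)·R1: [0, 49/8, -51/8, -35/2]
R3 ← R3 + (3/8)·R1: [0, 5/8, -71/8, -37/2]
R3 ← R3 − (5/49)·R2: [0, 0, -403/49, -117/7]
3 nonzero rows, so rank(B) = 3.
B has 4 columns; by rank–nullity, nullity = 4 − 3 = 1.

1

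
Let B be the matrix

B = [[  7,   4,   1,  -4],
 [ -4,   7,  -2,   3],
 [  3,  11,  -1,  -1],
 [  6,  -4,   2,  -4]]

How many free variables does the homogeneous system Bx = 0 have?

Row reduce to echelon form.
R2 ← R2 + (4/7)·R1: [0, 65/7, -10/7, 5/7]
R3 ← R3 − (3/7)·R1: [0, 65/7, -10/7, 5/7]
R4 ← R4 − (6/7)·R1: [0, -52/7, 8/7, -4/7]
R3 ← R3 − R2: [0, 0, 0, 0]
R4 ← R4 + (4/5)·R2: [0, 0, 0, 0]
2 nonzero rows, so rank(B) = 2.
B has 4 columns; by rank–nullity, nullity = 4 − 2 = 2.

2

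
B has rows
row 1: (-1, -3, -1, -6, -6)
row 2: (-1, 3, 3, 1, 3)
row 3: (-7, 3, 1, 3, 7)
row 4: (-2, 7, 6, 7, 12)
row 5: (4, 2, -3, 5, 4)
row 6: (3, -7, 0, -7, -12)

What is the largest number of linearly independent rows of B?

Row reduce to echelon form.
R2 ← R2 − R1: [0, 6, 4, 7, 9]
R3 ← R3 − (7)·R1: [0, 24, 8, 45, 49]
R4 ← R4 − (2)·R1: [0, 13, 8, 19, 24]
R5 ← R5 + (4)·R1: [0, -10, -7, -19, -20]
R6 ← R6 + (3)·R1: [0, -16, -3, -25, -30]
R3 ← R3 − (4)·R2: [0, 0, -8, 17, 13]
R4 ← R4 − (13/6)·R2: [0, 0, -2/3, 23/6, 9/2]
R5 ← R5 + (5/3)·R2: [0, 0, -1/3, -22/3, -5]
R6 ← R6 + (8/3)·R2: [0, 0, 23/3, -19/3, -6]
R4 ← R4 − (1/12)·R3: [0, 0, 0, 29/12, 41/12]
R5 ← R5 − (1/24)·R3: [0, 0, 0, -193/24, -133/24]
R6 ← R6 + (23/24)·R3: [0, 0, 0, 239/24, 155/24]
R5 ← R5 + (193/58)·R4: [0, 0, 0, 0, 169/29]
R6 ← R6 − (239/58)·R4: [0, 0, 0, 0, -221/29]
R6 ← R6 + (17/13)·R5: [0, 0, 0, 0, 0]
Echelon form has 5 nonzero rows, so rank(B) = 5.
The rank gives the maximum number of linearly independent rows: 5.

5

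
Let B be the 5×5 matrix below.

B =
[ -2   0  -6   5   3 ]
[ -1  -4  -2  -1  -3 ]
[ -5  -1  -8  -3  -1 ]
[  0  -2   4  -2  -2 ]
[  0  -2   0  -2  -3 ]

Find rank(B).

5

Row reduce to echelon form.
R2 ← R2 − (1/2)·R1: [0, -4, 1, -7/2, -9/2]
R3 ← R3 − (5/2)·R1: [0, -1, 7, -31/2, -17/2]
R3 ← R3 − (1/4)·R2: [0, 0, 27/4, -117/8, -59/8]
R4 ← R4 − (1/2)·R2: [0, 0, 7/2, -1/4, 1/4]
R5 ← R5 − (1/2)·R2: [0, 0, -1/2, -1/4, -3/4]
R4 ← R4 − (14/27)·R3: [0, 0, 0, 22/3, 110/27]
R5 ← R5 + (2/27)·R3: [0, 0, 0, -4/3, -35/27]
R5 ← R5 + (2/11)·R4: [0, 0, 0, 0, -5/9]
Echelon form has 5 nonzero rows, so rank(B) = 5.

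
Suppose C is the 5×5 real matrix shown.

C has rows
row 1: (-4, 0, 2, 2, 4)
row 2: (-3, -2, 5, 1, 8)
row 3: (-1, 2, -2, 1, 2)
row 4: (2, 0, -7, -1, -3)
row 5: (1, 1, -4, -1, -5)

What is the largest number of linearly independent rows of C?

5

Row reduce to echelon form.
R2 ← R2 − (3/4)·R1: [0, -2, 7/2, -1/2, 5]
R3 ← R3 − (1/4)·R1: [0, 2, -5/2, 1/2, 1]
R4 ← R4 + (1/2)·R1: [0, 0, -6, 0, -1]
R5 ← R5 + (1/4)·R1: [0, 1, -7/2, -1/2, -4]
R3 ← R3 + R2: [0, 0, 1, 0, 6]
R5 ← R5 + (1/2)·R2: [0, 0, -7/4, -3/4, -3/2]
R4 ← R4 + (6)·R3: [0, 0, 0, 0, 35]
R5 ← R5 + (7/4)·R3: [0, 0, 0, -3/4, 9]
Swap R4 ↔ R5
Echelon form has 5 nonzero rows, so rank(C) = 5.
The rank gives the maximum number of linearly independent rows: 5.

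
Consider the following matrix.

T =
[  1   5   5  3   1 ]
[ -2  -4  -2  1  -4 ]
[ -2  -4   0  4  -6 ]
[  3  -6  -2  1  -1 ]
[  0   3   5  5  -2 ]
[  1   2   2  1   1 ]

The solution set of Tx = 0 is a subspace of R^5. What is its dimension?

Row reduce to echelon form.
R2 ← R2 + (2)·R1: [0, 6, 8, 7, -2]
R3 ← R3 + (2)·R1: [0, 6, 10, 10, -4]
R4 ← R4 − (3)·R1: [0, -21, -17, -8, -4]
R6 ← R6 − R1: [0, -3, -3, -2, 0]
R3 ← R3 − R2: [0, 0, 2, 3, -2]
R4 ← R4 + (7/2)·R2: [0, 0, 11, 33/2, -11]
R5 ← R5 − (1/2)·R2: [0, 0, 1, 3/2, -1]
R6 ← R6 + (1/2)·R2: [0, 0, 1, 3/2, -1]
R4 ← R4 − (11/2)·R3: [0, 0, 0, 0, 0]
R5 ← R5 − (1/2)·R3: [0, 0, 0, 0, 0]
R6 ← R6 − (1/2)·R3: [0, 0, 0, 0, 0]
3 nonzero rows, so rank(T) = 3.
T has 5 columns; by rank–nullity, nullity = 5 − 3 = 2.

2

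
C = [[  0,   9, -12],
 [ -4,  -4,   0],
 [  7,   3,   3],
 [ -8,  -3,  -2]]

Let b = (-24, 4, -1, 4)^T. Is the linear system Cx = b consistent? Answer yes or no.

yes

Row reduce the augmented matrix [C | b].
Swap R1 ↔ R2
R3 ← R3 + (7/4)·R1: [0, -4, 3, 6]
R4 ← R4 − (2)·R1: [0, 5, -2, -4]
R3 ← R3 + (4/9)·R2: [0, 0, -7/3, -14/3]
R4 ← R4 − (5/9)·R2: [0, 0, 14/3, 28/3]
R4 ← R4 + (2)·R3: [0, 0, 0, 0]
The echelon form has 3 nonzero rows, and every pivot lies in the first 3 columns, so rank(C) = rank([C|b]) = 3.
The system is consistent.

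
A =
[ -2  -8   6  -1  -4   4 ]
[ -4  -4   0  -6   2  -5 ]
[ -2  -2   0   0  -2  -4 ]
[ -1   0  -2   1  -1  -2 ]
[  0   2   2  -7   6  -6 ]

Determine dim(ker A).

Row reduce to echelon form.
R2 ← R2 − (2)·R1: [0, 12, -12, -4, 10, -13]
R3 ← R3 − R1: [0, 6, -6, 1, 2, -8]
R4 ← R4 − (1/2)·R1: [0, 4, -5, 3/2, 1, -4]
R3 ← R3 − (1/2)·R2: [0, 0, 0, 3, -3, -3/2]
R4 ← R4 − (1/3)·R2: [0, 0, -1, 17/6, -7/3, 1/3]
R5 ← R5 − (1/6)·R2: [0, 0, 4, -19/3, 13/3, -23/6]
Swap R3 ↔ R4
R5 ← R5 + (4)·R3: [0, 0, 0, 5, -5, -5/2]
R5 ← R5 − (5/3)·R4: [0, 0, 0, 0, 0, 0]
4 nonzero rows, so rank(A) = 4.
A has 6 columns; by rank–nullity, nullity = 6 − 4 = 2.

2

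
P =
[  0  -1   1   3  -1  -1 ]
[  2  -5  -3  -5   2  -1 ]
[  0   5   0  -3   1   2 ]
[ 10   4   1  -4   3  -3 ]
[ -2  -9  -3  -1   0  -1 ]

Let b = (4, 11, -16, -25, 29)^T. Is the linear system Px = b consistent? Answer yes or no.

Row reduce the augmented matrix [P | b].
Swap R1 ↔ R2
R4 ← R4 − (5)·R1: [0, 29, 16, 21, -7, 2, -80]
R5 ← R5 + R1: [0, -14, -6, -6, 2, -2, 40]
R3 ← R3 + (5)·R2: [0, 0, 5, 12, -4, -3, 4]
R4 ← R4 + (29)·R2: [0, 0, 45, 108, -36, -27, 36]
R5 ← R5 − (14)·R2: [0, 0, -20, -48, 16, 12, -16]
R4 ← R4 − (9)·R3: [0, 0, 0, 0, 0, 0, 0]
R5 ← R5 + (4)·R3: [0, 0, 0, 0, 0, 0, 0]
The echelon form has 3 nonzero rows, and every pivot lies in the first 6 columns, so rank(P) = rank([P|b]) = 3.
The system is consistent.

yes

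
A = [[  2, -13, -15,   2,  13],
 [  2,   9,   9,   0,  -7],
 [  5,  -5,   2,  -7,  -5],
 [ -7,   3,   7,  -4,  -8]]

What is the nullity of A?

2

Row reduce to echelon form.
R2 ← R2 − R1: [0, 22, 24, -2, -20]
R3 ← R3 − (5/2)·R1: [0, 55/2, 79/2, -12, -75/2]
R4 ← R4 + (7/2)·R1: [0, -85/2, -91/2, 3, 75/2]
R3 ← R3 − (5/4)·R2: [0, 0, 19/2, -19/2, -25/2]
R4 ← R4 + (85/44)·R2: [0, 0, 19/22, -19/22, -25/22]
R4 ← R4 − (1/11)·R3: [0, 0, 0, 0, 0]
3 nonzero rows, so rank(A) = 3.
A has 5 columns; by rank–nullity, nullity = 5 − 3 = 2.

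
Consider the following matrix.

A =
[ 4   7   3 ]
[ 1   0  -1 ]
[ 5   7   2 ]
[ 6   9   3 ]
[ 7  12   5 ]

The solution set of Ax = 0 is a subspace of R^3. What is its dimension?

1

Row reduce to echelon form.
R2 ← R2 − (1/4)·R1: [0, -7/4, -7/4]
R3 ← R3 − (5/4)·R1: [0, -7/4, -7/4]
R4 ← R4 − (3/2)·R1: [0, -3/2, -3/2]
R5 ← R5 − (7/4)·R1: [0, -1/4, -1/4]
R3 ← R3 − R2: [0, 0, 0]
R4 ← R4 − (6/7)·R2: [0, 0, 0]
R5 ← R5 − (1/7)·R2: [0, 0, 0]
2 nonzero rows, so rank(A) = 2.
A has 3 columns; by rank–nullity, nullity = 3 − 2 = 1.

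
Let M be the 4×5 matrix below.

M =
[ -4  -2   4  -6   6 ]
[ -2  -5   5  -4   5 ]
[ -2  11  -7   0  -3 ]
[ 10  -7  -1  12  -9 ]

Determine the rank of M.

2

Row reduce to echelon form.
R2 ← R2 − (1/2)·R1: [0, -4, 3, -1, 2]
R3 ← R3 − (1/2)·R1: [0, 12, -9, 3, -6]
R4 ← R4 + (5/2)·R1: [0, -12, 9, -3, 6]
R3 ← R3 + (3)·R2: [0, 0, 0, 0, 0]
R4 ← R4 − (3)·R2: [0, 0, 0, 0, 0]
Echelon form has 2 nonzero rows, so rank(M) = 2.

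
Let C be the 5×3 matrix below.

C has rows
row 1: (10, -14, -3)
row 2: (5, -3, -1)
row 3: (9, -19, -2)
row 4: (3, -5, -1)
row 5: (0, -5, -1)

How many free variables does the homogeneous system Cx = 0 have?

Row reduce to echelon form.
R2 ← R2 − (1/2)·R1: [0, 4, 1/2]
R3 ← R3 − (9/10)·R1: [0, -32/5, 7/10]
R4 ← R4 − (3/10)·R1: [0, -4/5, -1/10]
R3 ← R3 + (8/5)·R2: [0, 0, 3/2]
R4 ← R4 + (1/5)·R2: [0, 0, 0]
R5 ← R5 + (5/4)·R2: [0, 0, -3/8]
R5 ← R5 + (1/4)·R3: [0, 0, 0]
3 nonzero rows, so rank(C) = 3.
C has 3 columns; by rank–nullity, nullity = 3 − 3 = 0.

0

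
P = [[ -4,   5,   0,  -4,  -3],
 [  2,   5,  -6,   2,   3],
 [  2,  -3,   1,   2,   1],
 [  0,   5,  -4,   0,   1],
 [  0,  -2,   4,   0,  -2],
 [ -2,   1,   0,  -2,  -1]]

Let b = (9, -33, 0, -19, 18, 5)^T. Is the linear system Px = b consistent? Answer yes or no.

Row reduce the augmented matrix [P | b].
R2 ← R2 + (1/2)·R1: [0, 15/2, -6, 0, 3/2, -57/2]
R3 ← R3 + (1/2)·R1: [0, -1/2, 1, 0, -1/2, 9/2]
R6 ← R6 − (1/2)·R1: [0, -3/2, 0, 0, 1/2, 1/2]
R3 ← R3 + (1/15)·R2: [0, 0, 3/5, 0, -2/5, 13/5]
R4 ← R4 − (2/3)·R2: [0, 0, 0, 0, 0, 0]
R5 ← R5 + (4/15)·R2: [0, 0, 12/5, 0, -8/5, 52/5]
R6 ← R6 + (1/5)·R2: [0, 0, -6/5, 0, 4/5, -26/5]
R5 ← R5 − (4)·R3: [0, 0, 0, 0, 0, 0]
R6 ← R6 + (2)·R3: [0, 0, 0, 0, 0, 0]
The echelon form has 3 nonzero rows, and every pivot lies in the first 5 columns, so rank(P) = rank([P|b]) = 3.
The system is consistent.

yes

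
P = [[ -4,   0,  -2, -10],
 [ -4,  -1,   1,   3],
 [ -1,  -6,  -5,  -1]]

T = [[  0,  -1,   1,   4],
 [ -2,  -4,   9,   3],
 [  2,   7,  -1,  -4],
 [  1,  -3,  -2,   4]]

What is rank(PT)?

First compute PT:
[[-14,  20,  18, -48],
 [  7,   6, -20, -11],
 [  1,  -7, -48,  -6]]
Now row reduce the product.
R2 ← R2 + (1/2)·R1: [0, 16, -11, -35]
R3 ← R3 + (1/14)·R1: [0, -39/7, -327/7, -66/7]
R3 ← R3 + (39/112)·R2: [0, 0, -5661/112, -2421/112]
3 nonzero rows, so rank(PT) = 3.

3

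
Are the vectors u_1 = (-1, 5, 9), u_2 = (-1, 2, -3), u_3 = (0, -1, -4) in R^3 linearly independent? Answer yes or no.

no

Form the matrix with these vectors as rows and row reduce.
R2 ← R2 − R1: [0, -3, -12]
R3 ← R3 − (1/3)·R2: [0, 0, 0]
2 nonzero rows, so the 3 vectors span a space of dimension 2.
Since 2 < 3, the vectors are linearly dependent.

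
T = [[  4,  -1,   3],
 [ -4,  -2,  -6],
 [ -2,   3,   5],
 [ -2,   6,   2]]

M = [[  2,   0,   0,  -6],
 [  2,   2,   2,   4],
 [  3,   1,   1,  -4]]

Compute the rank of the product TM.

2

First compute TM:
[[ 15,   1,   1, -40],
 [-30, -10, -10,  40],
 [ 17,  11,  11,   4],
 [ 14,  14,  14,  28]]
Now row reduce the product.
R2 ← R2 + (2)·R1: [0, -8, -8, -40]
R3 ← R3 − (17/15)·R1: [0, 148/15, 148/15, 148/3]
R4 ← R4 − (14/15)·R1: [0, 196/15, 196/15, 196/3]
R3 ← R3 + (37/30)·R2: [0, 0, 0, 0]
R4 ← R4 + (49/30)·R2: [0, 0, 0, 0]
2 nonzero rows, so rank(TM) = 2.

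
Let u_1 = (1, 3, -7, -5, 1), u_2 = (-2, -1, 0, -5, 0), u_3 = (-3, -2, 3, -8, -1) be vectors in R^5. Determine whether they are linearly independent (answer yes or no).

Form the matrix with these vectors as rows and row reduce.
R2 ← R2 + (2)·R1: [0, 5, -14, -15, 2]
R3 ← R3 + (3)·R1: [0, 7, -18, -23, 2]
R3 ← R3 − (7/5)·R2: [0, 0, 8/5, -2, -4/5]
3 nonzero rows, so the 3 vectors span a space of dimension 3.
Since 3 = 3, the vectors are linearly independent.

yes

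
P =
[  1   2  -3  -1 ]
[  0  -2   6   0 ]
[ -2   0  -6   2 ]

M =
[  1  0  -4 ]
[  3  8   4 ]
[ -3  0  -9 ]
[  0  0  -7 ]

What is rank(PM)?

First compute PM:
[[ 16,  16,  38],
 [-24, -16, -62],
 [ 16,   0,  48]]
Now row reduce the product.
R2 ← R2 + (3/2)·R1: [0, 8, -5]
R3 ← R3 − R1: [0, -16, 10]
R3 ← R3 + (2)·R2: [0, 0, 0]
2 nonzero rows, so rank(PM) = 2.

2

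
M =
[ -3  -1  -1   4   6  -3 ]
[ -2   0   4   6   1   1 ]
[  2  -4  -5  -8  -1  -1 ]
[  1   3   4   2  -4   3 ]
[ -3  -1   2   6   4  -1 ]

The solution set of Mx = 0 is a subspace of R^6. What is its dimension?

3

Row reduce to echelon form.
R2 ← R2 − (2/3)·R1: [0, 2/3, 14/3, 10/3, -3, 3]
R3 ← R3 + (2/3)·R1: [0, -14/3, -17/3, -16/3, 3, -3]
R4 ← R4 + (1/3)·R1: [0, 8/3, 11/3, 10/3, -2, 2]
R5 ← R5 − R1: [0, 0, 3, 2, -2, 2]
R3 ← R3 + (7)·R2: [0, 0, 27, 18, -18, 18]
R4 ← R4 − (4)·R2: [0, 0, -15, -10, 10, -10]
R4 ← R4 + (5/9)·R3: [0, 0, 0, 0, 0, 0]
R5 ← R5 − (1/9)·R3: [0, 0, 0, 0, 0, 0]
3 nonzero rows, so rank(M) = 3.
M has 6 columns; by rank–nullity, nullity = 6 − 3 = 3.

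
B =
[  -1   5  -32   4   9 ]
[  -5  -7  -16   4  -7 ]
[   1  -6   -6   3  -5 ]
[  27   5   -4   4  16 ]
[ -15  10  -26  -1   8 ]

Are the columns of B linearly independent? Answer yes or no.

no

Row reduce B to echelon form.
R2 ← R2 − (5)·R1: [0, -32, 144, -16, -52]
R3 ← R3 + R1: [0, -1, -38, 7, 4]
R4 ← R4 + (27)·R1: [0, 140, -868, 112, 259]
R5 ← R5 − (15)·R1: [0, -65, 454, -61, -127]
R3 ← R3 − (1/32)·R2: [0, 0, -85/2, 15/2, 45/8]
R4 ← R4 + (35/8)·R2: [0, 0, -238, 42, 63/2]
R5 ← R5 − (65/32)·R2: [0, 0, 323/2, -57/2, -171/8]
R4 ← R4 − (28/5)·R3: [0, 0, 0, 0, 0]
R5 ← R5 + (19/5)·R3: [0, 0, 0, 0, 0]
3 pivots among 5 columns.
Only 3 < 5 pivot columns, so the columns are linearly dependent.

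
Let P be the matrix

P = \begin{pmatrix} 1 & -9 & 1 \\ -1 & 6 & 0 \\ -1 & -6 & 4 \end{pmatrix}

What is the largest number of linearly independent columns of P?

Row reduce to echelon form.
R2 ← R2 + R1: [0, -3, 1]
R3 ← R3 + R1: [0, -15, 5]
R3 ← R3 − (5)·R2: [0, 0, 0]
Echelon form has 2 nonzero rows, so rank(P) = 2.
The rank gives the maximum number of linearly independent columns: 2.

2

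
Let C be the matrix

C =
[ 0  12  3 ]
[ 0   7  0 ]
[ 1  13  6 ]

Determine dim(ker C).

0

Row reduce to echelon form.
Swap R1 ↔ R3
R3 ← R3 − (12/7)·R2: [0, 0, 3]
3 nonzero rows, so rank(C) = 3.
C has 3 columns; by rank–nullity, nullity = 3 − 3 = 0.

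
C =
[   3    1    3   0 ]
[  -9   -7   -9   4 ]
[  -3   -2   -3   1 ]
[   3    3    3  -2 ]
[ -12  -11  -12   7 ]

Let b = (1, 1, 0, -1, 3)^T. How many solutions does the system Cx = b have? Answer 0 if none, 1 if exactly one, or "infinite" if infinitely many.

infinite

Row reduce the augmented matrix [C | b].
R2 ← R2 + (3)·R1: [0, -4, 0, 4, 4]
R3 ← R3 + R1: [0, -1, 0, 1, 1]
R4 ← R4 − R1: [0, 2, 0, -2, -2]
R5 ← R5 + (4)·R1: [0, -7, 0, 7, 7]
R3 ← R3 − (1/4)·R2: [0, 0, 0, 0, 0]
R4 ← R4 + (1/2)·R2: [0, 0, 0, 0, 0]
R5 ← R5 − (7/4)·R2: [0, 0, 0, 0, 0]
The echelon form has 2 nonzero rows, and every pivot lies in the first 4 columns, so rank(C) = rank([C|b]) = 2.
The system is consistent.
rank = 2 < 4 unknowns, so there are infinitely many solutions.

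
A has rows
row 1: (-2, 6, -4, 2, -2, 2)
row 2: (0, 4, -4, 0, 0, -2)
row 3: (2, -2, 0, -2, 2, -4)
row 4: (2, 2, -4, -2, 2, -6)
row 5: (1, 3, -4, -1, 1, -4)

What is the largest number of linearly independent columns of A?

2

Row reduce to echelon form.
R3 ← R3 + R1: [0, 4, -4, 0, 0, -2]
R4 ← R4 + R1: [0, 8, -8, 0, 0, -4]
R5 ← R5 + (1/2)·R1: [0, 6, -6, 0, 0, -3]
R3 ← R3 − R2: [0, 0, 0, 0, 0, 0]
R4 ← R4 − (2)·R2: [0, 0, 0, 0, 0, 0]
R5 ← R5 − (3/2)·R2: [0, 0, 0, 0, 0, 0]
Echelon form has 2 nonzero rows, so rank(A) = 2.
The rank gives the maximum number of linearly independent columns: 2.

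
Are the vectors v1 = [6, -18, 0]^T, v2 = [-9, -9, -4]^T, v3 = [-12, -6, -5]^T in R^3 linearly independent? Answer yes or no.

Form the matrix with these vectors as rows and row reduce.
R2 ← R2 + (3/2)·R1: [0, -36, -4]
R3 ← R3 + (2)·R1: [0, -42, -5]
R3 ← R3 − (7/6)·R2: [0, 0, -1/3]
3 nonzero rows, so the 3 vectors span a space of dimension 3.
Since 3 = 3, the vectors are linearly independent.

yes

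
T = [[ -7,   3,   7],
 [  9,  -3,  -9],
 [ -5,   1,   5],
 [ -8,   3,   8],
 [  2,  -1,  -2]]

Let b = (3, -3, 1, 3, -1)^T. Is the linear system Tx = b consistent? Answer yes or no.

Row reduce the augmented matrix [T | b].
R2 ← R2 + (9/7)·R1: [0, 6/7, 0, 6/7]
R3 ← R3 − (5/7)·R1: [0, -8/7, 0, -8/7]
R4 ← R4 − (8/7)·R1: [0, -3/7, 0, -3/7]
R5 ← R5 + (2/7)·R1: [0, -1/7, 0, -1/7]
R3 ← R3 + (4/3)·R2: [0, 0, 0, 0]
R4 ← R4 + (1/2)·R2: [0, 0, 0, 0]
R5 ← R5 + (1/6)·R2: [0, 0, 0, 0]
The echelon form has 2 nonzero rows, and every pivot lies in the first 3 columns, so rank(T) = rank([T|b]) = 2.
The system is consistent.

yes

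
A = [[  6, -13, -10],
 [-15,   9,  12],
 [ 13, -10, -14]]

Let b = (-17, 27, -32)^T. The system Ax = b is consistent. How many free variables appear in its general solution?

0

Row reduce the augmented matrix [A | b].
R2 ← R2 + (5/2)·R1: [0, -47/2, -13, -31/2]
R3 ← R3 − (13/6)·R1: [0, 109/6, 23/3, 29/6]
R3 ← R3 + (109/141)·R2: [0, 0, -112/47, -336/47]
The echelon form has 3 nonzero rows, and every pivot lies in the first 3 columns, so rank(A) = rank([A|b]) = 3.
The system is consistent.
Free variables = (unknowns) − (rank) = 3 − 3 = 0.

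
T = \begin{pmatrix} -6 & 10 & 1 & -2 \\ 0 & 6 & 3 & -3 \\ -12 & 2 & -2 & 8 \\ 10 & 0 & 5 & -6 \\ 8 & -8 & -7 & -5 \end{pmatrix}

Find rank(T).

3

Row reduce to echelon form.
R3 ← R3 − (2)·R1: [0, -18, -4, 12]
R4 ← R4 + (5/3)·R1: [0, 50/3, 20/3, -28/3]
R5 ← R5 + (4/3)·R1: [0, 16/3, -17/3, -23/3]
R3 ← R3 + (3)·R2: [0, 0, 5, 3]
R4 ← R4 − (25/9)·R2: [0, 0, -5/3, -1]
R5 ← R5 − (8/9)·R2: [0, 0, -25/3, -5]
R4 ← R4 + (1/3)·R3: [0, 0, 0, 0]
R5 ← R5 + (5/3)·R3: [0, 0, 0, 0]
Echelon form has 3 nonzero rows, so rank(T) = 3.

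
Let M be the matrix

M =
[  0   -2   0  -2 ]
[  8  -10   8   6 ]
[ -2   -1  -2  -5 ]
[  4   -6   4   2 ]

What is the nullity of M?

2

Row reduce to echelon form.
Swap R1 ↔ R2
R3 ← R3 + (1/4)·R1: [0, -7/2, 0, -7/2]
R4 ← R4 − (1/2)·R1: [0, -1, 0, -1]
R3 ← R3 − (7/4)·R2: [0, 0, 0, 0]
R4 ← R4 − (1/2)·R2: [0, 0, 0, 0]
2 nonzero rows, so rank(M) = 2.
M has 4 columns; by rank–nullity, nullity = 4 − 2 = 2.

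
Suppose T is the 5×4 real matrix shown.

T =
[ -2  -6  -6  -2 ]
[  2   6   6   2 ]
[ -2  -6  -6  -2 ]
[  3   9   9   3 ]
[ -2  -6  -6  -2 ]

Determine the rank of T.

1

Row reduce to echelon form.
R2 ← R2 + R1: [0, 0, 0, 0]
R3 ← R3 − R1: [0, 0, 0, 0]
R4 ← R4 + (3/2)·R1: [0, 0, 0, 0]
R5 ← R5 − R1: [0, 0, 0, 0]
Echelon form has 1 nonzero row, so rank(T) = 1.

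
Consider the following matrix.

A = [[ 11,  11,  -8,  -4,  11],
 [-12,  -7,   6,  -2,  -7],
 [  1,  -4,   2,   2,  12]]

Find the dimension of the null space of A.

2

Row reduce to echelon form.
R2 ← R2 + (12/11)·R1: [0, 5, -30/11, -70/11, 5]
R3 ← R3 − (1/11)·R1: [0, -5, 30/11, 26/11, 11]
R3 ← R3 + R2: [0, 0, 0, -4, 16]
3 nonzero rows, so rank(A) = 3.
A has 5 columns; by rank–nullity, nullity = 5 − 3 = 2.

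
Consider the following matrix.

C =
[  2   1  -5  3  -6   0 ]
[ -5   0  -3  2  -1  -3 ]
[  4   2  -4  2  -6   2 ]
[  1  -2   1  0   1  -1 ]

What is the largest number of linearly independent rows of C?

3

Row reduce to echelon form.
R2 ← R2 + (5/2)·R1: [0, 5/2, -31/2, 19/2, -16, -3]
R3 ← R3 − (2)·R1: [0, 0, 6, -4, 6, 2]
R4 ← R4 − (1/2)·R1: [0, -5/2, 7/2, -3/2, 4, -1]
R4 ← R4 + R2: [0, 0, -12, 8, -12, -4]
R4 ← R4 + (2)·R3: [0, 0, 0, 0, 0, 0]
Echelon form has 3 nonzero rows, so rank(C) = 3.
The rank gives the maximum number of linearly independent rows: 3.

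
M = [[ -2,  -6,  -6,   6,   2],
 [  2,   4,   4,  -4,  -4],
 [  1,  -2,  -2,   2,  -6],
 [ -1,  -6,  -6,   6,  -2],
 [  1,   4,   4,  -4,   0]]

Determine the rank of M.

Row reduce to echelon form.
R2 ← R2 + R1: [0, -2, -2, 2, -2]
R3 ← R3 + (1/2)·R1: [0, -5, -5, 5, -5]
R4 ← R4 − (1/2)·R1: [0, -3, -3, 3, -3]
R5 ← R5 + (1/2)·R1: [0, 1, 1, -1, 1]
R3 ← R3 − (5/2)·R2: [0, 0, 0, 0, 0]
R4 ← R4 − (3/2)·R2: [0, 0, 0, 0, 0]
R5 ← R5 + (1/2)·R2: [0, 0, 0, 0, 0]
Echelon form has 2 nonzero rows, so rank(M) = 2.

2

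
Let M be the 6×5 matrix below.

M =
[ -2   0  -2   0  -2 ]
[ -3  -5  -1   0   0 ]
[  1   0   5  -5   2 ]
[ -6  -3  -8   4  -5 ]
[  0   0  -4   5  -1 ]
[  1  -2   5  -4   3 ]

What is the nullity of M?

2

Row reduce to echelon form.
R2 ← R2 − (3/2)·R1: [0, -5, 2, 0, 3]
R3 ← R3 + (1/2)·R1: [0, 0, 4, -5, 1]
R4 ← R4 − (3)·R1: [0, -3, -2, 4, 1]
R6 ← R6 + (1/2)·R1: [0, -2, 4, -4, 2]
R4 ← R4 − (3/5)·R2: [0, 0, -16/5, 4, -4/5]
R6 ← R6 − (2/5)·R2: [0, 0, 16/5, -4, 4/5]
R4 ← R4 + (4/5)·R3: [0, 0, 0, 0, 0]
R5 ← R5 + R3: [0, 0, 0, 0, 0]
R6 ← R6 − (4/5)·R3: [0, 0, 0, 0, 0]
3 nonzero rows, so rank(M) = 3.
M has 5 columns; by rank–nullity, nullity = 5 − 3 = 2.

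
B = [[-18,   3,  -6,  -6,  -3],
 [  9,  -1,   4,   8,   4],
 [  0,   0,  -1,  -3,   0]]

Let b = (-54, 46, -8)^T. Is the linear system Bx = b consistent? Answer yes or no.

yes

Row reduce the augmented matrix [B | b].
R2 ← R2 + (1/2)·R1: [0, 1/2, 1, 5, 5/2, 19]
The echelon form has 3 nonzero rows, and every pivot lies in the first 5 columns, so rank(B) = rank([B|b]) = 3.
The system is consistent.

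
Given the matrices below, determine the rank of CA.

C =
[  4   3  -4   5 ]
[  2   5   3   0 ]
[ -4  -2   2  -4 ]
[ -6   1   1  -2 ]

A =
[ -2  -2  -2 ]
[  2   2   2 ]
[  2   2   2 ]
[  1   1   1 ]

1

First compute CA:
[[ -5,  -5,  -5],
 [ 12,  12,  12],
 [  4,   4,   4],
 [ 14,  14,  14]]
Now row reduce the product.
R2 ← R2 + (12/5)·R1: [0, 0, 0]
R3 ← R3 + (4/5)·R1: [0, 0, 0]
R4 ← R4 + (14/5)·R1: [0, 0, 0]
1 nonzero row, so rank(CA) = 1.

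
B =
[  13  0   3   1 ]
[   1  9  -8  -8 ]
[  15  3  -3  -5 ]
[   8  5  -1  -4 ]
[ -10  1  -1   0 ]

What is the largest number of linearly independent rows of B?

4

Row reduce to echelon form.
R2 ← R2 − (1/13)·R1: [0, 9, -107/13, -105/13]
R3 ← R3 − (15/13)·R1: [0, 3, -84/13, -80/13]
R4 ← R4 − (8/13)·R1: [0, 5, -37/13, -60/13]
R5 ← R5 + (10/13)·R1: [0, 1, 17/13, 10/13]
R3 ← R3 − (1/3)·R2: [0, 0, -145/39, -45/13]
R4 ← R4 − (5/9)·R2: [0, 0, 202/117, -5/39]
R5 ← R5 − (1/9)·R2: [0, 0, 20/9, 5/3]
R4 ← R4 + (202/435)·R3: [0, 0, 0, -151/87]
R5 ← R5 + (52/87)·R3: [0, 0, 0, -35/87]
R5 ← R5 − (35/151)·R4: [0, 0, 0, 0]
Echelon form has 4 nonzero rows, so rank(B) = 4.
The rank gives the maximum number of linearly independent rows: 4.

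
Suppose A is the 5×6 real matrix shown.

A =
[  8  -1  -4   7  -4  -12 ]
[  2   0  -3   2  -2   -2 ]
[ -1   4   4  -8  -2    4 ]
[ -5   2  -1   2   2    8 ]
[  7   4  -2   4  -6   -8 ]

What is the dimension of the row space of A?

Row reduce to echelon form.
R2 ← R2 − (1/4)·R1: [0, 1/4, -2, 1/4, -1, 1]
R3 ← R3 + (1/8)·R1: [0, 31/8, 7/2, -57/8, -5/2, 5/2]
R4 ← R4 + (5/8)·R1: [0, 11/8, -7/2, 51/8, -1/2, 1/2]
R5 ← R5 − (7/8)·R1: [0, 39/8, 3/2, -17/8, -5/2, 5/2]
R3 ← R3 − (31/2)·R2: [0, 0, 69/2, -11, 13, -13]
R4 ← R4 − (11/2)·R2: [0, 0, 15/2, 5, 5, -5]
R5 ← R5 − (39/2)·R2: [0, 0, 81/2, -7, 17, -17]
R4 ← R4 − (5/23)·R3: [0, 0, 0, 170/23, 50/23, -50/23]
R5 ← R5 − (27/23)·R3: [0, 0, 0, 136/23, 40/23, -40/23]
R5 ← R5 − (4/5)·R4: [0, 0, 0, 0, 0, 0]
Echelon form has 4 nonzero rows, so rank(A) = 4.
The row space has dimension equal to the rank: 4.

4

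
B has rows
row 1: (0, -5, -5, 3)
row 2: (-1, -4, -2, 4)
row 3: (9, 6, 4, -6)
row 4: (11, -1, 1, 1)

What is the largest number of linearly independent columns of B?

3

Row reduce to echelon form.
Swap R1 ↔ R2
R3 ← R3 + (9)·R1: [0, -30, -14, 30]
R4 ← R4 + (11)·R1: [0, -45, -21, 45]
R3 ← R3 − (6)·R2: [0, 0, 16, 12]
R4 ← R4 − (9)·R2: [0, 0, 24, 18]
R4 ← R4 − (3/2)·R3: [0, 0, 0, 0]
Echelon form has 3 nonzero rows, so rank(B) = 3.
The rank gives the maximum number of linearly independent columns: 3.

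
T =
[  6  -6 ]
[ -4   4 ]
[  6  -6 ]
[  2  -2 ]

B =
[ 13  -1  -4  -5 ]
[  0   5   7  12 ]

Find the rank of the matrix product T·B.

First compute TB:
[[ 78, -36, -66, -102],
 [-52,  24,  44,  68],
 [ 78, -36, -66, -102],
 [ 26, -12, -22, -34]]
Now row reduce the product.
R2 ← R2 + (2/3)·R1: [0, 0, 0, 0]
R3 ← R3 − R1: [0, 0, 0, 0]
R4 ← R4 − (1/3)·R1: [0, 0, 0, 0]
1 nonzero row, so rank(TB) = 1.

1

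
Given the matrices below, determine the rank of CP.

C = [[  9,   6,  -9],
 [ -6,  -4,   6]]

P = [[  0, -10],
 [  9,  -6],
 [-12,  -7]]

1

First compute CP:
[[162, -63],
 [-108,  42]]
Now row reduce the product.
R2 ← R2 + (2/3)·R1: [0, 0]
1 nonzero row, so rank(CP) = 1.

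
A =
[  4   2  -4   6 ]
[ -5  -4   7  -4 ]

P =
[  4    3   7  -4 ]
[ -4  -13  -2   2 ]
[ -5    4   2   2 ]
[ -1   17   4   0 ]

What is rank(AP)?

2

First compute AP:
[[ 22,  72,  40, -20],
 [-35,  -3, -29,  26]]
Now row reduce the product.
R2 ← R2 + (35/22)·R1: [0, 1227/11, 381/11, -64/11]
2 nonzero rows, so rank(AP) = 2.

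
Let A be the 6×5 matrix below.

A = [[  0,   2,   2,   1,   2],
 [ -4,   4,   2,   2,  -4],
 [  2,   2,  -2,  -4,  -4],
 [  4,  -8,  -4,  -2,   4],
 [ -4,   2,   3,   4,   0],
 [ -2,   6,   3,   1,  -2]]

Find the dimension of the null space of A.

2

Row reduce to echelon form.
Swap R1 ↔ R2
R3 ← R3 + (1/2)·R1: [0, 4, -1, -3, -6]
R4 ← R4 + R1: [0, -4, -2, 0, 0]
R5 ← R5 − R1: [0, -2, 1, 2, 4]
R6 ← R6 − (1/2)·R1: [0, 4, 2, 0, 0]
R3 ← R3 − (2)·R2: [0, 0, -5, -5, -10]
R4 ← R4 + (2)·R2: [0, 0, 2, 2, 4]
R5 ← R5 + R2: [0, 0, 3, 3, 6]
R6 ← R6 − (2)·R2: [0, 0, -2, -2, -4]
R4 ← R4 + (2/5)·R3: [0, 0, 0, 0, 0]
R5 ← R5 + (3/5)·R3: [0, 0, 0, 0, 0]
R6 ← R6 − (2/5)·R3: [0, 0, 0, 0, 0]
3 nonzero rows, so rank(A) = 3.
A has 5 columns; by rank–nullity, nullity = 5 − 3 = 2.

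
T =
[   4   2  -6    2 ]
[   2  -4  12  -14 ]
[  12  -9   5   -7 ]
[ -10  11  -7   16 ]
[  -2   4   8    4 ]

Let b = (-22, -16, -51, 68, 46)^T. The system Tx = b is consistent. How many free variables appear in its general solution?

0

Row reduce the augmented matrix [T | b].
R2 ← R2 − (1/2)·R1: [0, -5, 15, -15, -5]
R3 ← R3 − (3)·R1: [0, -15, 23, -13, 15]
R4 ← R4 + (5/2)·R1: [0, 16, -22, 21, 13]
R5 ← R5 + (1/2)·R1: [0, 5, 5, 5, 35]
R3 ← R3 − (3)·R2: [0, 0, -22, 32, 30]
R4 ← R4 + (16/5)·R2: [0, 0, 26, -27, -3]
R5 ← R5 + R2: [0, 0, 20, -10, 30]
R4 ← R4 + (13/11)·R3: [0, 0, 0, 119/11, 357/11]
R5 ← R5 + (10/11)·R3: [0, 0, 0, 210/11, 630/11]
R5 ← R5 − (30/17)·R4: [0, 0, 0, 0, 0]
The echelon form has 4 nonzero rows, and every pivot lies in the first 4 columns, so rank(T) = rank([T|b]) = 4.
The system is consistent.
Free variables = (unknowns) − (rank) = 4 − 4 = 0.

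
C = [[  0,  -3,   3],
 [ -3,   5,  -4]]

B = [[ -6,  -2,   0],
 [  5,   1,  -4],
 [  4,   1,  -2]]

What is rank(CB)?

2

First compute CB:
[[ -3,   0,   6],
 [ 27,   7, -12]]
Now row reduce the product.
R2 ← R2 + (9)·R1: [0, 7, 42]
2 nonzero rows, so rank(CB) = 2.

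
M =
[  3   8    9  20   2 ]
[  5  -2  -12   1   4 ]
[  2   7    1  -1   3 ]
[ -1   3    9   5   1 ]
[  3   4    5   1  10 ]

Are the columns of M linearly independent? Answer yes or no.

Row reduce M to echelon form.
R2 ← R2 − (5/3)·R1: [0, -46/3, -27, -97/3, 2/3]
R3 ← R3 − (2/3)·R1: [0, 5/3, -5, -43/3, 5/3]
R4 ← R4 + (1/3)·R1: [0, 17/3, 12, 35/3, 5/3]
R5 ← R5 − R1: [0, -4, -4, -19, 8]
R3 ← R3 + (5/46)·R2: [0, 0, -365/46, -821/46, 40/23]
R4 ← R4 + (17/46)·R2: [0, 0, 93/46, -13/46, 44/23]
R5 ← R5 − (6/23)·R2: [0, 0, 70/23, -243/23, 180/23]
R4 ← R4 + (93/365)·R3: [0, 0, 0, -1763/365, 172/73]
R5 ← R5 + (28/73)·R3: [0, 0, 0, -1271/73, 620/73]
R5 ← R5 − (155/43)·R4: [0, 0, 0, 0, 0]
4 pivots among 5 columns.
Only 4 < 5 pivot columns, so the columns are linearly dependent.

no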